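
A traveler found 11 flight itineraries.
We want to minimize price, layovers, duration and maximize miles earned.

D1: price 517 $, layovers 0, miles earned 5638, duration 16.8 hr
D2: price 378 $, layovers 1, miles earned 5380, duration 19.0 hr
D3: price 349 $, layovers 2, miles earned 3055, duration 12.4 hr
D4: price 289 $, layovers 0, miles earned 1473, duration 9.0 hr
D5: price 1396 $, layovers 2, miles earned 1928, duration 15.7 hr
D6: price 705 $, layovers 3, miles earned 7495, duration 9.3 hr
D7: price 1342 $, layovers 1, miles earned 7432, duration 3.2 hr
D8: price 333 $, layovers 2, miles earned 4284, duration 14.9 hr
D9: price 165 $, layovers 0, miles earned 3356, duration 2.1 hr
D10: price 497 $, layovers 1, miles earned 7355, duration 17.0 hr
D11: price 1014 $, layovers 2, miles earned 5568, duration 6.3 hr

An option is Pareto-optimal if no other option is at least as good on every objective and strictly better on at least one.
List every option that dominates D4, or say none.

D9

D9: price 165≤289, layovers 0≤0, miles earned 3356≥1473, duration 2.1≤9.0 — dominates D4.
Others (D1, D2, D3, D5, D6, D7, D8, D10, D11) are each worse than D4 on at least one objective.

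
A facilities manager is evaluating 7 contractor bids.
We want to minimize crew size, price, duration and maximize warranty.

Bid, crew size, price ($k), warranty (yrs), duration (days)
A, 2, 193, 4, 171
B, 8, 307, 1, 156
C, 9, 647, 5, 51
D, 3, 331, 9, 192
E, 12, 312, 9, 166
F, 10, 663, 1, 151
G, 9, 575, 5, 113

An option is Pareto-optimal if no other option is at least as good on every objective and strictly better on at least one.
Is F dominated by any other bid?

C vs F: crew size 9≤10, price 647≤663, warranty 5≥1, duration 51≤151 — C is at least as good on every objective and strictly better on at least one, so C dominates F.

Yes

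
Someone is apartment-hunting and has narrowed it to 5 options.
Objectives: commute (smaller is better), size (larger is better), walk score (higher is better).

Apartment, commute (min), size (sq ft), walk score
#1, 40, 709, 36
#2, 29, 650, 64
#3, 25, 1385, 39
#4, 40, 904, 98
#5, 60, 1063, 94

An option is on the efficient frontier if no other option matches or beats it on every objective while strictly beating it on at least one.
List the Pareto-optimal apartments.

#1: dominated by #3 (commute 25≤40, size 1385≥709, walk score 39≥36).
#2: not dominated.
#3: not dominated (best commute).
#4: not dominated (best walk score).
#5: not dominated.

#2, #3, #4, #5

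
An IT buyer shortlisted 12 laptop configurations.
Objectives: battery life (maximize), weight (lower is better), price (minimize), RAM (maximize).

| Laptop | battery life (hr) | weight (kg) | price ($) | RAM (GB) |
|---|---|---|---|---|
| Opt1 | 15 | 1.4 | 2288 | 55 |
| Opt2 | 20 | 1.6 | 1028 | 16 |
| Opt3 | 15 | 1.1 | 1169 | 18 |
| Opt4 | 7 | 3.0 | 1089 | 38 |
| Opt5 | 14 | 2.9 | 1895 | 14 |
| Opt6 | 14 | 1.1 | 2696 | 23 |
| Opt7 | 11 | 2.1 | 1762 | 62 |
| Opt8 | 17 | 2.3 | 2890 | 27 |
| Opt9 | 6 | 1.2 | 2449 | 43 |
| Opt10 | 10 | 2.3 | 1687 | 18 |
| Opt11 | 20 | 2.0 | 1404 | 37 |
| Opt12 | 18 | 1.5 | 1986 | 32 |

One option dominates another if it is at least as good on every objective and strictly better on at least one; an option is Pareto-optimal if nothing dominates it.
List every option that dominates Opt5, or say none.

Opt2: battery life 20≥14, weight 1.6≤2.9, price 1028≤1895, RAM 16≥14 — dominates Opt5.
Opt3: battery life 15≥14, weight 1.1≤2.9, price 1169≤1895, RAM 18≥14 — dominates Opt5.
Opt11: battery life 20≥14, weight 2.0≤2.9, price 1404≤1895, RAM 37≥14 — dominates Opt5.
Others (Opt1, Opt4, Opt6, Opt7, Opt8, Opt9, Opt10, Opt12) are each worse than Opt5 on at least one objective.

Opt2, Opt3, Opt11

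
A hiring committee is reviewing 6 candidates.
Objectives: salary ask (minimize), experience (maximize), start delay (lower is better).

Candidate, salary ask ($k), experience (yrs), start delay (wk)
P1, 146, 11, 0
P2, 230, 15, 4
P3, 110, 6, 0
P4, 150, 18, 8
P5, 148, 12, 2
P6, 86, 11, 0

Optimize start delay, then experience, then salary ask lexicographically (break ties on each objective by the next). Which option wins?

P6

First minimize start delay: best is 0, kept {P1, P3, P6}.
Then maximize experience: best is 11, kept {P1, P6}.
Then minimize salary ask: best is 86, kept {P6}.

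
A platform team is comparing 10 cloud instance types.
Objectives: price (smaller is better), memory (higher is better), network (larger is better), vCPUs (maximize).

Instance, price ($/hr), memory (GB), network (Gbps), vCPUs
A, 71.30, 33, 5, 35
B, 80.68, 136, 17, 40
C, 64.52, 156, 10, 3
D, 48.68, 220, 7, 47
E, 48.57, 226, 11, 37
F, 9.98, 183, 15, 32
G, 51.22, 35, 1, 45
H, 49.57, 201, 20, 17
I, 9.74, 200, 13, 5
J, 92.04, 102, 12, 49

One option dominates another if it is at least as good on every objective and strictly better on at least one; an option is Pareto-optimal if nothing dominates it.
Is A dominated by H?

H vs A: H is worse on vCPUs (17 vs 35), so it does not dominate A.

No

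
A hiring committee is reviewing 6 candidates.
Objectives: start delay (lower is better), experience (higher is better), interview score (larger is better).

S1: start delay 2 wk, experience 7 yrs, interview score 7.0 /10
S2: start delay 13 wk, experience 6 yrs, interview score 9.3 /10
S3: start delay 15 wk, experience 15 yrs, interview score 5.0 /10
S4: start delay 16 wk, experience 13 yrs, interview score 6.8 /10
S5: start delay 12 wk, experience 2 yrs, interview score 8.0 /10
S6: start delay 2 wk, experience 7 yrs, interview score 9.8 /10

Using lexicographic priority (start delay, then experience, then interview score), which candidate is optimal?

First minimize start delay: best is 2, kept {S1, S6}.
Then maximize experience: best is 7, kept {S1, S6}.
Then maximize interview score: best is 9.8, kept {S6}.

S6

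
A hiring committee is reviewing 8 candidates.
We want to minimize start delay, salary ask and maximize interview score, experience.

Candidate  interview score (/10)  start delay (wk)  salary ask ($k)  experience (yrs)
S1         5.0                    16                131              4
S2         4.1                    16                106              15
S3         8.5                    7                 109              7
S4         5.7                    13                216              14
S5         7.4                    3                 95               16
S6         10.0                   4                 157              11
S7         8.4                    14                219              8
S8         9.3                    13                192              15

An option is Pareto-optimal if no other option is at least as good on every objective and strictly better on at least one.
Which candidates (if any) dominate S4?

S5, S8

S5: interview score 7.4≥5.7, start delay 3≤13, salary ask 95≤216, experience 16≥14 — dominates S4.
S8: interview score 9.3≥5.7, start delay 13≤13, salary ask 192≤216, experience 15≥14 — dominates S4.
Others (S1, S2, S3, S6, S7) are each worse than S4 on at least one objective.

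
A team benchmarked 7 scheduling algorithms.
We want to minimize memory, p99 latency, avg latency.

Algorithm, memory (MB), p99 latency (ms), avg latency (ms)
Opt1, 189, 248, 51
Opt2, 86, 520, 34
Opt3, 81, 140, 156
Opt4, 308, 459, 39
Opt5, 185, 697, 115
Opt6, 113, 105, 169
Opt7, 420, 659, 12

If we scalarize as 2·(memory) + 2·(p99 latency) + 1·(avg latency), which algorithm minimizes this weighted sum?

Opt1: 2·189 + 2·248 + 1·51 = 925
Opt2: 2·86 + 2·520 + 1·34 = 1246
Opt3: 2·81 + 2·140 + 1·156 = 598
Opt4: 2·308 + 2·459 + 1·39 = 1573
Opt5: 2·185 + 2·697 + 1·115 = 1879
Opt6: 2·113 + 2·105 + 1·169 = 605
Opt7: 2·420 + 2·659 + 1·12 = 2170
Lowest: Opt3 at 598.

Opt3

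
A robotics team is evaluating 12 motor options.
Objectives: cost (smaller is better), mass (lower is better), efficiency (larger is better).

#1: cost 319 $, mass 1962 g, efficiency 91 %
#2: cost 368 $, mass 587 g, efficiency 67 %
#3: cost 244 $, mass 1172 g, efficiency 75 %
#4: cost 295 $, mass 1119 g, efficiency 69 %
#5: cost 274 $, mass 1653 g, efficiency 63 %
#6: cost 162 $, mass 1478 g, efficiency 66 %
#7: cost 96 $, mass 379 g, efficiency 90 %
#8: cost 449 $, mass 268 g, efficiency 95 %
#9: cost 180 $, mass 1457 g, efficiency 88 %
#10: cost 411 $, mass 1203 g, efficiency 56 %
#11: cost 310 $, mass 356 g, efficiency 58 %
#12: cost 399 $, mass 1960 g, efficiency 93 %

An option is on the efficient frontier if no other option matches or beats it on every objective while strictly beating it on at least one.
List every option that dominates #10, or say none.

#2, #3, #4, #7, #11

#2: cost 368≤411, mass 587≤1203, efficiency 67≥56 — dominates #10.
#3: cost 244≤411, mass 1172≤1203, efficiency 75≥56 — dominates #10.
#4: cost 295≤411, mass 1119≤1203, efficiency 69≥56 — dominates #10.
#7: cost 96≤411, mass 379≤1203, efficiency 90≥56 — dominates #10.
#11: cost 310≤411, mass 356≤1203, efficiency 58≥56 — dominates #10.
Others (#1, #5, #6, #8, #9, #12) are each worse than #10 on at least one objective.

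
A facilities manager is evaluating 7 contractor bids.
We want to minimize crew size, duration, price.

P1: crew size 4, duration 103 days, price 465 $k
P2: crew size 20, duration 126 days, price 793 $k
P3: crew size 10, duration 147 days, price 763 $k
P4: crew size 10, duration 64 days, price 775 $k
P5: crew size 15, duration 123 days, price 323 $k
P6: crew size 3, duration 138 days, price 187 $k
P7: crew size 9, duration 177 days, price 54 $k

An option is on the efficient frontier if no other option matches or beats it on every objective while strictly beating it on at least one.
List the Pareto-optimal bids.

P1: not dominated.
P2: dominated by P1 (crew size 4≤20, duration 103≤126, price 465≤793).
P3: dominated by P1 (crew size 4≤10, duration 103≤147, price 465≤763).
P4: not dominated (best duration).
P5: not dominated.
P6: not dominated (best crew size).
P7: not dominated (best price).

P1, P4, P5, P6, P7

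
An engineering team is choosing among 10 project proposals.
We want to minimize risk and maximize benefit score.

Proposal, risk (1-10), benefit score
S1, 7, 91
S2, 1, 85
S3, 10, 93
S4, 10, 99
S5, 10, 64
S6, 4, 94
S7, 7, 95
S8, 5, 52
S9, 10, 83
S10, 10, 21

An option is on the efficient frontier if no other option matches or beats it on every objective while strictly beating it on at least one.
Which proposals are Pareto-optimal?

S1: dominated by S6 (risk 4≤7, benefit score 94≥91).
S2: not dominated (best risk).
S3: dominated by S4 (risk 10≤10, benefit score 99≥93).
S4: not dominated (best benefit score).
S5: dominated by S1 (risk 7≤10, benefit score 91≥64).
S6: not dominated.
S7: not dominated.
S8: dominated by S2 (risk 1≤5, benefit score 85≥52).
S9: dominated by S1 (risk 7≤10, benefit score 91≥83).
S10: dominated by S1 (risk 7≤10, benefit score 91≥21).

S2, S4, S6, S7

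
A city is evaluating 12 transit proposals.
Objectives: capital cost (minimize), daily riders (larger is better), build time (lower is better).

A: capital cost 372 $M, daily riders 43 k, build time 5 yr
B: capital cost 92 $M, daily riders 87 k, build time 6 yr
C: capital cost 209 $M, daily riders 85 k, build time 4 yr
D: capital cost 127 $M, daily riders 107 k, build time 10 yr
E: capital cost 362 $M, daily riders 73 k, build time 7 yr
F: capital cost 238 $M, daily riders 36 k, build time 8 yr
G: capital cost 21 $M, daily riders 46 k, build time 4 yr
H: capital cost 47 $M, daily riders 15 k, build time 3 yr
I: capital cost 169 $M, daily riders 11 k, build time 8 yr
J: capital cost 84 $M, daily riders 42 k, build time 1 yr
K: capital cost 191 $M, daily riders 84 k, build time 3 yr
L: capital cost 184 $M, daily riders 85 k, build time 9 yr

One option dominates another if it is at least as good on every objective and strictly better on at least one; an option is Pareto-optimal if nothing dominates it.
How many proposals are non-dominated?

A: dominated by C (capital cost 209≤372, daily riders 85≥43, build time 4≤5).
B: not dominated.
C: not dominated.
D: not dominated (best daily riders).
E: dominated by B (capital cost 92≤362, daily riders 87≥73, build time 6≤7).
F: dominated by B (capital cost 92≤238, daily riders 87≥36, build time 6≤8).
G: not dominated (best capital cost).
H: not dominated.
I: dominated by B (capital cost 92≤169, daily riders 87≥11, build time 6≤8).
J: not dominated (best build time).
K: not dominated.
L: dominated by B (capital cost 92≤184, daily riders 87≥85, build time 6≤9).
Pareto-optimal: B, C, D, G, H, J, K → 7.

7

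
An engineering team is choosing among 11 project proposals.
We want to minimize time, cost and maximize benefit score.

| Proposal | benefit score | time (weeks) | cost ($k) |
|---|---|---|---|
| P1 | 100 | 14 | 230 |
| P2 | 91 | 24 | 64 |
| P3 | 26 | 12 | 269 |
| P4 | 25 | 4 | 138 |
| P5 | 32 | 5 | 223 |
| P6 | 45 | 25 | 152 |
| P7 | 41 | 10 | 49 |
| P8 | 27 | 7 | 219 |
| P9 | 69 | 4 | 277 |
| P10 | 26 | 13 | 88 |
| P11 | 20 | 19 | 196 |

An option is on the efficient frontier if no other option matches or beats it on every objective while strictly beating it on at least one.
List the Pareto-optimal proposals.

P1, P2, P4, P5, P7, P8, P9

P1: not dominated (best benefit score).
P2: not dominated.
P3: dominated by P5 (benefit score 32≥26, time 5≤12, cost 223≤269).
P4: not dominated.
P5: not dominated.
P6: dominated by P2 (benefit score 91≥45, time 24≤25, cost 64≤152).
P7: not dominated (best cost).
P8: not dominated.
P9: not dominated.
P10: dominated by P7 (benefit score 41≥26, time 10≤13, cost 49≤88).
P11: dominated by P4 (benefit score 25≥20, time 4≤19, cost 138≤196).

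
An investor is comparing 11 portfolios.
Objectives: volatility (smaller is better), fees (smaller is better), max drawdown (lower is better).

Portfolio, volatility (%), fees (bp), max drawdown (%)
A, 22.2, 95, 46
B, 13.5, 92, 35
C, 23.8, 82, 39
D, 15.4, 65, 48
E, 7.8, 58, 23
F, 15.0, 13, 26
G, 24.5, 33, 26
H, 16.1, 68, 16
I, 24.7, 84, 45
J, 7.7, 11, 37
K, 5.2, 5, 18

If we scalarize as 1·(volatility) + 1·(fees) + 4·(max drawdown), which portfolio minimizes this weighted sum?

K

A: 1·22.2 + 1·95 + 4·46 = 301.2
B: 1·13.5 + 1·92 + 4·35 = 245.5
C: 1·23.8 + 1·82 + 4·39 = 261.8
D: 1·15.4 + 1·65 + 4·48 = 272.4
E: 1·7.8 + 1·58 + 4·23 = 157.8
F: 1·15.0 + 1·13 + 4·26 = 132.0
G: 1·24.5 + 1·33 + 4·26 = 161.5
H: 1·16.1 + 1·68 + 4·16 = 148.1
I: 1·24.7 + 1·84 + 4·45 = 288.7
J: 1·7.7 + 1·11 + 4·37 = 166.7
K: 1·5.2 + 1·5 + 4·18 = 82.2
Lowest: K at 82.2.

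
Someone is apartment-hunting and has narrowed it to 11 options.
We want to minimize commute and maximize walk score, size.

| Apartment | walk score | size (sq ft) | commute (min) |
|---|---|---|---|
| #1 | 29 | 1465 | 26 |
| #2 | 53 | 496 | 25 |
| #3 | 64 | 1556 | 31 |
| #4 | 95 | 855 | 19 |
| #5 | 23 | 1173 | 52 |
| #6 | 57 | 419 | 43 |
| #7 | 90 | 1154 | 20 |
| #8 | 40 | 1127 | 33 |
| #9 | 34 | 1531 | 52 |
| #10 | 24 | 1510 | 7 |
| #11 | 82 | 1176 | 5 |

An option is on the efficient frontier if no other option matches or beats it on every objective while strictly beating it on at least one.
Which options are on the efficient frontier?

#1: not dominated.
#2: dominated by #4 (walk score 95≥53, size 855≥496, commute 19≤25).
#3: not dominated (best size).
#4: not dominated (best walk score).
#5: dominated by #1 (walk score 29≥23, size 1465≥1173, commute 26≤52).
#6: dominated by #3 (walk score 64≥57, size 1556≥419, commute 31≤43).
#7: not dominated.
#8: dominated by #3 (walk score 64≥40, size 1556≥1127, commute 31≤33).
#9: dominated by #3 (walk score 64≥34, size 1556≥1531, commute 31≤52).
#10: not dominated.
#11: not dominated (best commute).

#1, #3, #4, #7, #10, #11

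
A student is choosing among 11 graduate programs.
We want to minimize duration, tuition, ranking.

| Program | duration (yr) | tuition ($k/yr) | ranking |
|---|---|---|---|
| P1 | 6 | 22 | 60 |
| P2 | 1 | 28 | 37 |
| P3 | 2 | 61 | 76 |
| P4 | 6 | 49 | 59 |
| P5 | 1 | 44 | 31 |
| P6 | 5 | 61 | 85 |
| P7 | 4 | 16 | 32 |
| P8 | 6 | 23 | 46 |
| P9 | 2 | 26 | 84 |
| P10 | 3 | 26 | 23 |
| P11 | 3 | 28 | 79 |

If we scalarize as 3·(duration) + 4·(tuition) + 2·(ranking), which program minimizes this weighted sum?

P1: 3·6 + 4·22 + 2·60 = 226
P2: 3·1 + 4·28 + 2·37 = 189
P3: 3·2 + 4·61 + 2·76 = 402
P4: 3·6 + 4·49 + 2·59 = 332
P5: 3·1 + 4·44 + 2·31 = 241
P6: 3·5 + 4·61 + 2·85 = 429
P7: 3·4 + 4·16 + 2·32 = 140
P8: 3·6 + 4·23 + 2·46 = 202
P9: 3·2 + 4·26 + 2·84 = 278
P10: 3·3 + 4·26 + 2·23 = 159
P11: 3·3 + 4·28 + 2·79 = 279
Lowest: P7 at 140.

P7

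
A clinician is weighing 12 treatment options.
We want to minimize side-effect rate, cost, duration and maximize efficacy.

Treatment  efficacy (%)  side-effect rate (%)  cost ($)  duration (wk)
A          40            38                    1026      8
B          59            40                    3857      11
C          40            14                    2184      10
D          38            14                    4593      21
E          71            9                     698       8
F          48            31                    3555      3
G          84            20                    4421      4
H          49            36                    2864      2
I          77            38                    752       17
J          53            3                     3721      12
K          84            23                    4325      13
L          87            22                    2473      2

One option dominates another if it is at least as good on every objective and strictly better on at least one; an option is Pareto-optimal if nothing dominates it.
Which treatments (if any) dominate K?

L: efficacy 87≥84, side-effect rate 22≤23, cost 2473≤4325, duration 2≤13 — dominates K.
Others (A, B, C, D, E, F, G, H, I, J) are each worse than K on at least one objective.

L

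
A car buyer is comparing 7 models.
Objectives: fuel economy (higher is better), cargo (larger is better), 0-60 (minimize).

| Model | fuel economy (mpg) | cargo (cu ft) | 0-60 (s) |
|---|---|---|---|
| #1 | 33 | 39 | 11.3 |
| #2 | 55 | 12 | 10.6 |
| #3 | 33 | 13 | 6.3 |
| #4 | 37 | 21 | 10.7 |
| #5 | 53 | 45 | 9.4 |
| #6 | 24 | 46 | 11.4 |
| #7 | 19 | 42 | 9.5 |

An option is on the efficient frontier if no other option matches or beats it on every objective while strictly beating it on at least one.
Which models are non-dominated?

#2, #3, #5, #6

#1: dominated by #5 (fuel economy 53≥33, cargo 45≥39, 0-60 9.4≤11.3).
#2: not dominated (best fuel economy).
#3: not dominated (best 0-60).
#4: dominated by #5 (fuel economy 53≥37, cargo 45≥21, 0-60 9.4≤10.7).
#5: not dominated.
#6: not dominated (best cargo).
#7: dominated by #5 (fuel economy 53≥19, cargo 45≥42, 0-60 9.4≤9.5).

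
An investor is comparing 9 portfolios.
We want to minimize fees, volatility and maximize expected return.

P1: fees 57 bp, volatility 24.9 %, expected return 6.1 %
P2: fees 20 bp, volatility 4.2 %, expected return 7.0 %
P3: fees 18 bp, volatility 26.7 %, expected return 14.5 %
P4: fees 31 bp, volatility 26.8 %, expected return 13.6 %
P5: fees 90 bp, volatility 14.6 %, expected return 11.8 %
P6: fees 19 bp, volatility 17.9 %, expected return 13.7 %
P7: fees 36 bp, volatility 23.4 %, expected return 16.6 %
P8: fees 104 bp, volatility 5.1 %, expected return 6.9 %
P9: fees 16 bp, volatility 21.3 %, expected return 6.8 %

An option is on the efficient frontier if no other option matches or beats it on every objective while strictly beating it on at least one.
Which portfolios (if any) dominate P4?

P3: fees 18≤31, volatility 26.7≤26.8, expected return 14.5≥13.6 — dominates P4.
P6: fees 19≤31, volatility 17.9≤26.8, expected return 13.7≥13.6 — dominates P4.
Others (P1, P2, P5, P7, P8, P9) are each worse than P4 on at least one objective.

P3, P6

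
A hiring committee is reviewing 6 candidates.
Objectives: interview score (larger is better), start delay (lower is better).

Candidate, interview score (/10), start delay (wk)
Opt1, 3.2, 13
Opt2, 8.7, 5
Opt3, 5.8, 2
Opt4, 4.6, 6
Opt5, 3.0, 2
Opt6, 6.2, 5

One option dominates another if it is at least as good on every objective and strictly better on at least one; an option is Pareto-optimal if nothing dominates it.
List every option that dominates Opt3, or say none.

none

Opt1: worse on interview score (3.2 vs 5.8).
Opt2: worse on start delay (5 vs 2).
Opt4: worse on interview score (4.6 vs 5.8).
Opt5: worse on interview score (3.0 vs 5.8).
Opt6: worse on start delay (5 vs 2).
No option dominates Opt3.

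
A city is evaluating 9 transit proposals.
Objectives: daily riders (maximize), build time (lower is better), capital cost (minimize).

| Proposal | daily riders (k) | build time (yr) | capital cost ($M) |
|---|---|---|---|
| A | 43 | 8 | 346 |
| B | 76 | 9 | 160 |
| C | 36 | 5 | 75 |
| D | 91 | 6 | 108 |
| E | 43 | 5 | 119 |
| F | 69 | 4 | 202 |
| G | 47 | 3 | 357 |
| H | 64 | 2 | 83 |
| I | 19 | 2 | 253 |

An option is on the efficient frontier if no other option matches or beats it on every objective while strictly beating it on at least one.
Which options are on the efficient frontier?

A: dominated by D (daily riders 91≥43, build time 6≤8, capital cost 108≤346).
B: dominated by D (daily riders 91≥76, build time 6≤9, capital cost 108≤160).
C: not dominated (best capital cost).
D: not dominated (best daily riders).
E: dominated by H (daily riders 64≥43, build time 2≤5, capital cost 83≤119).
F: not dominated.
G: dominated by H (daily riders 64≥47, build time 2≤3, capital cost 83≤357).
H: not dominated.
I: dominated by H (daily riders 64≥19, build time 2≤2, capital cost 83≤253).

C, D, F, H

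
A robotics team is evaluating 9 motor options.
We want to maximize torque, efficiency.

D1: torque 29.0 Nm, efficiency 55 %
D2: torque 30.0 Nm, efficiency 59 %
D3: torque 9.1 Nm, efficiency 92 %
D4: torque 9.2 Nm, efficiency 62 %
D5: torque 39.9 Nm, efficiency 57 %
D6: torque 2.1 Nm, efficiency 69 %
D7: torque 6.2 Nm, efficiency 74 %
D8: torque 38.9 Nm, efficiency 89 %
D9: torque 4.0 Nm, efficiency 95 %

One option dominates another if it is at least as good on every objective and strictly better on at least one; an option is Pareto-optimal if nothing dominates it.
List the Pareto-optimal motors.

D1: dominated by D2 (torque 30.0≥29.0, efficiency 59≥55).
D2: dominated by D8 (torque 38.9≥30.0, efficiency 89≥59).
D3: not dominated.
D4: dominated by D8 (torque 38.9≥9.2, efficiency 89≥62).
D5: not dominated (best torque).
D6: dominated by D3 (torque 9.1≥2.1, efficiency 92≥69).
D7: dominated by D3 (torque 9.1≥6.2, efficiency 92≥74).
D8: not dominated.
D9: not dominated (best efficiency).

D3, D5, D8, D9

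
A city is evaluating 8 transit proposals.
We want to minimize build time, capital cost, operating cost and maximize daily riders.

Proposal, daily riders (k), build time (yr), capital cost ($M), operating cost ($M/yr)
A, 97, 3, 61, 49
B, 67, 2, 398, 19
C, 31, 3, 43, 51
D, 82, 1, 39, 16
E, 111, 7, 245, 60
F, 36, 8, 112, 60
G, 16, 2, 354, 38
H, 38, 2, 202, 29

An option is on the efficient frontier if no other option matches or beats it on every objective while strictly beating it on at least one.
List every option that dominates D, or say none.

none

A: worse on build time (3 vs 1).
B: worse on daily riders (67 vs 82).
C: worse on daily riders (31 vs 82).
E: worse on build time (7 vs 1).
F: worse on daily riders (36 vs 82).
G: worse on daily riders (16 vs 82).
H: worse on daily riders (38 vs 82).
No option dominates D.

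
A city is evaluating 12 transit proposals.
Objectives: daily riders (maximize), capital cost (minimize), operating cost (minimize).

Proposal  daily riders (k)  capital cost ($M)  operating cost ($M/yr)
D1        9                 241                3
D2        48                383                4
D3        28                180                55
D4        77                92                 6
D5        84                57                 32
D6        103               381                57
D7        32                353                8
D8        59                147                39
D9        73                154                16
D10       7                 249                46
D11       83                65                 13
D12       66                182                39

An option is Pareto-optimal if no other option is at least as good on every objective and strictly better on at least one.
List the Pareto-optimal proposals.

D1: not dominated (best operating cost).
D2: not dominated.
D3: dominated by D4 (daily riders 77≥28, capital cost 92≤180, operating cost 6≤55).
D4: not dominated.
D5: not dominated (best capital cost).
D6: not dominated (best daily riders).
D7: dominated by D4 (daily riders 77≥32, capital cost 92≤353, operating cost 6≤8).
D8: dominated by D4 (daily riders 77≥59, capital cost 92≤147, operating cost 6≤39).
D9: dominated by D4 (daily riders 77≥73, capital cost 92≤154, operating cost 6≤16).
D10: dominated by D1 (daily riders 9≥7, capital cost 241≤249, operating cost 3≤46).
D11: not dominated.
D12: dominated by D4 (daily riders 77≥66, capital cost 92≤182, operating cost 6≤39).

D1, D2, D4, D5, D6, D11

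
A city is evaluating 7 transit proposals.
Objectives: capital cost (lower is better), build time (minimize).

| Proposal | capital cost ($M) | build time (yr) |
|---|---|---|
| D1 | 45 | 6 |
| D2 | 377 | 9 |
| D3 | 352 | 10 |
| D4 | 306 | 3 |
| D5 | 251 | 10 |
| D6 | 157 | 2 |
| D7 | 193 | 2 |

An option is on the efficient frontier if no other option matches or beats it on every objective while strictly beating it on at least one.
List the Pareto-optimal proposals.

D1: not dominated (best capital cost).
D2: dominated by D1 (capital cost 45≤377, build time 6≤9).
D3: dominated by D1 (capital cost 45≤352, build time 6≤10).
D4: dominated by D6 (capital cost 157≤306, build time 2≤3).
D5: dominated by D1 (capital cost 45≤251, build time 6≤10).
D6: not dominated.
D7: dominated by D6 (capital cost 157≤193, build time 2≤2).

D1, D6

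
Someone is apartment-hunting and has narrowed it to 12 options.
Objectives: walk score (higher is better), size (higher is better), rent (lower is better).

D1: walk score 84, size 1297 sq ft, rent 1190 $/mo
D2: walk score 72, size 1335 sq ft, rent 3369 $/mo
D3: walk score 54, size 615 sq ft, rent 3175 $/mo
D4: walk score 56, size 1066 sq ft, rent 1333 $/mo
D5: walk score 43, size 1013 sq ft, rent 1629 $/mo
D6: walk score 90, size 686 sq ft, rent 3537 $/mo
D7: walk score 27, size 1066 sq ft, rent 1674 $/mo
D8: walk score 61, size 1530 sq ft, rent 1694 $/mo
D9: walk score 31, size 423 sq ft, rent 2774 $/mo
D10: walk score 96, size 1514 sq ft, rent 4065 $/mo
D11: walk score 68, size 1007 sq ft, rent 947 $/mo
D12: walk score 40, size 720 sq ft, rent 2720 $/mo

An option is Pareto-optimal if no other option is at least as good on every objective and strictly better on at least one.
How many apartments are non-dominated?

6

D1: not dominated.
D2: not dominated.
D3: dominated by D1 (walk score 84≥54, size 1297≥615, rent 1190≤3175).
D4: dominated by D1 (walk score 84≥56, size 1297≥1066, rent 1190≤1333).
D5: dominated by D1 (walk score 84≥43, size 1297≥1013, rent 1190≤1629).
D6: not dominated.
D7: dominated by D1 (walk score 84≥27, size 1297≥1066, rent 1190≤1674).
D8: not dominated (best size).
D9: dominated by D1 (walk score 84≥31, size 1297≥423, rent 1190≤2774).
D10: not dominated (best walk score).
D11: not dominated (best rent).
D12: dominated by D1 (walk score 84≥40, size 1297≥720, rent 1190≤2720).
Pareto-optimal: D1, D2, D6, D8, D10, D11 → 6.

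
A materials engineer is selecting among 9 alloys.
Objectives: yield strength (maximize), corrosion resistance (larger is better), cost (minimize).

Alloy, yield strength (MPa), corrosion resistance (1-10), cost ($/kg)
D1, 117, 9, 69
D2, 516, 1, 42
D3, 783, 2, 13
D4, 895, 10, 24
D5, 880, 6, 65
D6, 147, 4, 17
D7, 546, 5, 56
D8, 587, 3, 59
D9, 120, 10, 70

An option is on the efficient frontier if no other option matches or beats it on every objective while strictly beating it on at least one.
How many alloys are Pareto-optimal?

D1: dominated by D4 (yield strength 895≥117, corrosion resistance 10≥9, cost 24≤69).
D2: dominated by D3 (yield strength 783≥516, corrosion resistance 2≥1, cost 13≤42).
D3: not dominated (best cost).
D4: not dominated (best yield strength).
D5: dominated by D4 (yield strength 895≥880, corrosion resistance 10≥6, cost 24≤65).
D6: not dominated.
D7: dominated by D4 (yield strength 895≥546, corrosion resistance 10≥5, cost 24≤56).
D8: dominated by D4 (yield strength 895≥587, corrosion resistance 10≥3, cost 24≤59).
D9: dominated by D4 (yield strength 895≥120, corrosion resistance 10≥10, cost 24≤70).
Pareto-optimal: D3, D4, D6 → 3.

3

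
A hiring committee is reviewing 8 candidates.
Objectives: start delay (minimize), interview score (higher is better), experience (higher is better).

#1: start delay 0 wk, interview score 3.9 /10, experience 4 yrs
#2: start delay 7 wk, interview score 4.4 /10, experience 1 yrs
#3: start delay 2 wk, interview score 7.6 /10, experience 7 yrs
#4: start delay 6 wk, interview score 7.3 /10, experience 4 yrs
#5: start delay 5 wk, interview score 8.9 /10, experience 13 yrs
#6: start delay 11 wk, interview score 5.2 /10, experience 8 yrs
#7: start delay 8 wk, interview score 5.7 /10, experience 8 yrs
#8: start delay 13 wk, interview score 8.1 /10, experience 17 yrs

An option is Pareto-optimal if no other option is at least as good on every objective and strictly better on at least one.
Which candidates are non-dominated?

#1: not dominated (best start delay).
#2: dominated by #3 (start delay 2≤7, interview score 7.6≥4.4, experience 7≥1).
#3: not dominated.
#4: dominated by #3 (start delay 2≤6, interview score 7.6≥7.3, experience 7≥4).
#5: not dominated (best interview score).
#6: dominated by #5 (start delay 5≤11, interview score 8.9≥5.2, experience 13≥8).
#7: dominated by #5 (start delay 5≤8, interview score 8.9≥5.7, experience 13≥8).
#8: not dominated (best experience).

#1, #3, #5, #8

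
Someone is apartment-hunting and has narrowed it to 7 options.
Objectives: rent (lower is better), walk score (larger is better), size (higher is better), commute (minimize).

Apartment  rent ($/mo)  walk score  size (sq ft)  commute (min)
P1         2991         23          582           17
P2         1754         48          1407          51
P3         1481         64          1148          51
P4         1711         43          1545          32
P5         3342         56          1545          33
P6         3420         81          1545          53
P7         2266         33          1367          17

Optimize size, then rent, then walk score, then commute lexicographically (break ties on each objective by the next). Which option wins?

P4

First maximize size: best is 1545, kept {P4, P5, P6}.
Then minimize rent: best is 1711, kept {P4}.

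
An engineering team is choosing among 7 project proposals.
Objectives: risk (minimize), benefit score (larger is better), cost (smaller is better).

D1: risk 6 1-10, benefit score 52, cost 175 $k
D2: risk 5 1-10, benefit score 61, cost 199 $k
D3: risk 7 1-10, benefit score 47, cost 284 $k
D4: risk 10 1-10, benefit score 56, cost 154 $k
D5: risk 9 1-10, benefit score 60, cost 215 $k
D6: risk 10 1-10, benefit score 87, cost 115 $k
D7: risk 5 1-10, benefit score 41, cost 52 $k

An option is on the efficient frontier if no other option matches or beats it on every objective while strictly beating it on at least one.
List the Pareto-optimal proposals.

D1: not dominated.
D2: not dominated.
D3: dominated by D1 (risk 6≤7, benefit score 52≥47, cost 175≤284).
D4: dominated by D6 (risk 10≤10, benefit score 87≥56, cost 115≤154).
D5: dominated by D2 (risk 5≤9, benefit score 61≥60, cost 199≤215).
D6: not dominated (best benefit score).
D7: not dominated (best cost).

D1, D2, D6, D7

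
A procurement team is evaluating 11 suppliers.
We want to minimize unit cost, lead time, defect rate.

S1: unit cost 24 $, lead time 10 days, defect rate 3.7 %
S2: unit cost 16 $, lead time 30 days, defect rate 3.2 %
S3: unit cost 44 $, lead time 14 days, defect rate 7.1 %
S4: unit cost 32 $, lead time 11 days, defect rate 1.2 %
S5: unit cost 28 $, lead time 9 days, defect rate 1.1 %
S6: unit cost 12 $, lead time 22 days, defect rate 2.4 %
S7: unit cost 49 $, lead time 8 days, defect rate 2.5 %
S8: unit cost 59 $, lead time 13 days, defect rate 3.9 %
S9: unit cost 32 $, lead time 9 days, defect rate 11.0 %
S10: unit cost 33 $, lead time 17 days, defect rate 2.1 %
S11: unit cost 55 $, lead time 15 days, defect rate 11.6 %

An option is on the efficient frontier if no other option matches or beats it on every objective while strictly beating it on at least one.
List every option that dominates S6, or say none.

S1: worse on unit cost (24 vs 12).
S2: worse on unit cost (16 vs 12).
S3: worse on unit cost (44 vs 12).
S4: worse on unit cost (32 vs 12).
S5: worse on unit cost (28 vs 12).
S7: worse on unit cost (49 vs 12).
S8: worse on unit cost (59 vs 12).
S9: worse on unit cost (32 vs 12).
S10: worse on unit cost (33 vs 12).
S11: worse on unit cost (55 vs 12).
No option dominates S6.

none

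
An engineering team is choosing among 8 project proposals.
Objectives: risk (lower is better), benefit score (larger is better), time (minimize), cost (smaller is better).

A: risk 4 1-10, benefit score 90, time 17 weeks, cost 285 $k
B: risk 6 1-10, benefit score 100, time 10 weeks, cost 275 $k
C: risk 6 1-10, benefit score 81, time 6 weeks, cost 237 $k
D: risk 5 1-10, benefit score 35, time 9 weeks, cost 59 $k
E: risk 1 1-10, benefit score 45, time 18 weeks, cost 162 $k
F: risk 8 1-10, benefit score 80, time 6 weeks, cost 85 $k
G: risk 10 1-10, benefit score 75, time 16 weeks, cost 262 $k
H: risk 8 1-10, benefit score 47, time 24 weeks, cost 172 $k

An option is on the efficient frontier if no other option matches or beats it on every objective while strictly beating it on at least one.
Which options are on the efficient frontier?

A: not dominated.
B: not dominated (best benefit score).
C: not dominated.
D: not dominated (best cost).
E: not dominated (best risk).
F: not dominated.
G: dominated by C (risk 6≤10, benefit score 81≥75, time 6≤16, cost 237≤262).
H: dominated by F (risk 8≤8, benefit score 80≥47, time 6≤24, cost 85≤172).

A, B, C, D, E, F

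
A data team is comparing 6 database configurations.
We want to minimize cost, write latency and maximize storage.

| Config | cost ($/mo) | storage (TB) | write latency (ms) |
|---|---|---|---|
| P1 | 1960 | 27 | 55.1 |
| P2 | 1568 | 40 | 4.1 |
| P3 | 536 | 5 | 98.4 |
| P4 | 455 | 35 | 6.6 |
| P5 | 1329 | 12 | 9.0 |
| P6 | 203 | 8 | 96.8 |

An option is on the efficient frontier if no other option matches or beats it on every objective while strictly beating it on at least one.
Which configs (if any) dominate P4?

P1: worse on cost (1960 vs 455).
P2: worse on cost (1568 vs 455).
P3: worse on cost (536 vs 455).
P5: worse on cost (1329 vs 455).
P6: worse on storage (8 vs 35).
No option dominates P4.

none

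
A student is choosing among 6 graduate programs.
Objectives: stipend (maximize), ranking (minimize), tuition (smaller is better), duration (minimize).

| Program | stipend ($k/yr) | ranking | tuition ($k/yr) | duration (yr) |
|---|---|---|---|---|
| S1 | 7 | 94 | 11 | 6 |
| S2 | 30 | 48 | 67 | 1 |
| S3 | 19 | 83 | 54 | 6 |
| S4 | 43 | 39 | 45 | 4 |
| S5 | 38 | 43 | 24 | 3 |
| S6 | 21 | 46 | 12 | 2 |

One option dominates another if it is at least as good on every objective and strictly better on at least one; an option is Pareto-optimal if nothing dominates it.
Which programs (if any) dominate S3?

S4: stipend 43≥19, ranking 39≤83, tuition 45≤54, duration 4≤6 — dominates S3.
S5: stipend 38≥19, ranking 43≤83, tuition 24≤54, duration 3≤6 — dominates S3.
S6: stipend 21≥19, ranking 46≤83, tuition 12≤54, duration 2≤6 — dominates S3.
Others (S1, S2) are each worse than S3 on at least one objective.

S4, S5, S6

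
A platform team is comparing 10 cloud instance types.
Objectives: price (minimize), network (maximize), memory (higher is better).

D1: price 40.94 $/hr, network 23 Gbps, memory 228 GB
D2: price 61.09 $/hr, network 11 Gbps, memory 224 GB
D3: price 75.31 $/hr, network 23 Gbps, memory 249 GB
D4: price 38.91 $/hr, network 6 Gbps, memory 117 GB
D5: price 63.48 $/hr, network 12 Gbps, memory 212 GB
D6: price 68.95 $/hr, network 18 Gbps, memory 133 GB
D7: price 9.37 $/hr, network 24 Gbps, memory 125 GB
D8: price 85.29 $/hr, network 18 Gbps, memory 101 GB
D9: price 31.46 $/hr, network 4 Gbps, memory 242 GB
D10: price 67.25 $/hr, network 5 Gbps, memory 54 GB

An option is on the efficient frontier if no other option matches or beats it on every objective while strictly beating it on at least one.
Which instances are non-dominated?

D1: not dominated.
D2: dominated by D1 (price 40.94≤61.09, network 23≥11, memory 228≥224).
D3: not dominated (best memory).
D4: dominated by D7 (price 9.37≤38.91, network 24≥6, memory 125≥117).
D5: dominated by D1 (price 40.94≤63.48, network 23≥12, memory 228≥212).
D6: dominated by D1 (price 40.94≤68.95, network 23≥18, memory 228≥133).
D7: not dominated (best price).
D8: dominated by D1 (price 40.94≤85.29, network 23≥18, memory 228≥101).
D9: not dominated.
D10: dominated by D1 (price 40.94≤67.25, network 23≥5, memory 228≥54).

D1, D3, D7, D9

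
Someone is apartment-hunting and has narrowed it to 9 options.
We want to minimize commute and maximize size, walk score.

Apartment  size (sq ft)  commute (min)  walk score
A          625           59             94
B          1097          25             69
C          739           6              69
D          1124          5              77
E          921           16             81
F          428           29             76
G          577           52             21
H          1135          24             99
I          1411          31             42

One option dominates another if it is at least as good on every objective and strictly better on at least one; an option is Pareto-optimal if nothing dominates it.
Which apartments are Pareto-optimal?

D, E, H, I

A: dominated by H (size 1135≥625, commute 24≤59, walk score 99≥94).
B: dominated by D (size 1124≥1097, commute 5≤25, walk score 77≥69).
C: dominated by D (size 1124≥739, commute 5≤6, walk score 77≥69).
D: not dominated (best commute).
E: not dominated.
F: dominated by D (size 1124≥428, commute 5≤29, walk score 77≥76).
G: dominated by B (size 1097≥577, commute 25≤52, walk score 69≥21).
H: not dominated (best walk score).
I: not dominated (best size).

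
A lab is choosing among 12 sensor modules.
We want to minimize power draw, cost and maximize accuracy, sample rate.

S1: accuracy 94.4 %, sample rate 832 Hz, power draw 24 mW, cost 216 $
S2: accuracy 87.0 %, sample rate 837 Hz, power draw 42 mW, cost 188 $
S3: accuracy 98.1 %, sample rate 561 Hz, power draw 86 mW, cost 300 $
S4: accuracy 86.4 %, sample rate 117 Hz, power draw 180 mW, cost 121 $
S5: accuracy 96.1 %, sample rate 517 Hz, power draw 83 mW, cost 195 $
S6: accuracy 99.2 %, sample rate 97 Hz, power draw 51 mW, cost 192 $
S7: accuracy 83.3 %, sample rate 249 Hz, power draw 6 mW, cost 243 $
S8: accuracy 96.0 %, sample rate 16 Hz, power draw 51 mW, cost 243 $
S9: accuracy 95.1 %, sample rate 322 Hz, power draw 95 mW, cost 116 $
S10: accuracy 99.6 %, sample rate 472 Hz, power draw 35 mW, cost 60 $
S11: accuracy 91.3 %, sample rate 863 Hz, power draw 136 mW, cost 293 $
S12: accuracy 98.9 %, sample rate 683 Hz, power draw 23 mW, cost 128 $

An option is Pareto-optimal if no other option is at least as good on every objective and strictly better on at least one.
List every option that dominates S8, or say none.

S6, S10, S12

S6: accuracy 99.2≥96.0, sample rate 97≥16, power draw 51≤51, cost 192≤243 — dominates S8.
S10: accuracy 99.6≥96.0, sample rate 472≥16, power draw 35≤51, cost 60≤243 — dominates S8.
S12: accuracy 98.9≥96.0, sample rate 683≥16, power draw 23≤51, cost 128≤243 — dominates S8.
Others (S1, S2, S3, S4, S5, S7, S9, S11) are each worse than S8 on at least one objective.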